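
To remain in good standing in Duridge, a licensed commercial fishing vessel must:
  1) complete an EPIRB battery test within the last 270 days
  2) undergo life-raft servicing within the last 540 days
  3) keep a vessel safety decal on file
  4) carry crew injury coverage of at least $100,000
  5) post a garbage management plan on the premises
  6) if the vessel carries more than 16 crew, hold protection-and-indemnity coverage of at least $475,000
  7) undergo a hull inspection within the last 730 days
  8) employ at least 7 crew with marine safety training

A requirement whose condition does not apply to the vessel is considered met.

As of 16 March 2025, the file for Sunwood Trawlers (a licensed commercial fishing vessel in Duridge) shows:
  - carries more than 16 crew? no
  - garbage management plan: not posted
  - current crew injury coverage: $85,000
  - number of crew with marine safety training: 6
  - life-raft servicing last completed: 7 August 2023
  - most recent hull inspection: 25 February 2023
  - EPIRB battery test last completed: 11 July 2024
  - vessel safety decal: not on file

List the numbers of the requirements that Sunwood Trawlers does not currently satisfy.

1. EPIRB battery test 248 days ago vs limit 270 → met
2. life-raft servicing 587 days ago vs limit 540 → not met
3. vessel safety decal absent → not met
4. crew injury coverage $85,000 < $100,000 → not met
5. garbage management plan absent → not met
6. condition 'carries more than 16 crew' does not hold → requirement n/a → met
7. hull inspection 750 days ago vs limit 730 → not met
8. crew with marine safety training 6 < 7 → not met
Not met: 2, 3, 4, 5, 7, 8

2, 3, 4, 5, 7, 8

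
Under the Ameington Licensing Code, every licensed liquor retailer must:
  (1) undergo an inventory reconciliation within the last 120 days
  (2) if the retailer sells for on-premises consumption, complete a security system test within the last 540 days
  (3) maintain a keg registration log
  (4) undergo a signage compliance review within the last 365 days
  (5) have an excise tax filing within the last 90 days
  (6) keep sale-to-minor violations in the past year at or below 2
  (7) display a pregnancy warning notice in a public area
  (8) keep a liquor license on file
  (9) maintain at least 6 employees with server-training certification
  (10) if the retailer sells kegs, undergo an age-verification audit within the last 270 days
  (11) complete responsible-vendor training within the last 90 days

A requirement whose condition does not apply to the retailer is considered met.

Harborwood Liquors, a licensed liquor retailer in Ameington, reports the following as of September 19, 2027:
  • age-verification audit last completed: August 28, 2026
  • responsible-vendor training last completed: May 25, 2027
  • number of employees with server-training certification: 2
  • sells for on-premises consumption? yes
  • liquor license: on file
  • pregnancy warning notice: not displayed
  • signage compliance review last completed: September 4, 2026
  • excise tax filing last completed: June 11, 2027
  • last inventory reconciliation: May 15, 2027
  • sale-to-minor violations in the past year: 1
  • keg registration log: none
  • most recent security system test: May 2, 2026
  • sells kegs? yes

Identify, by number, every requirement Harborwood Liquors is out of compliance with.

1. inventory reconciliation 127 days ago vs limit 120 → not met
2. condition 'sells for on-premises consumption' holds; security system test 505 days ago vs limit 540 → met
3. keg registration log absent → not met
4. signage compliance review 380 days ago vs limit 365 → not met
5. excise tax filing 100 days ago vs limit 90 → not met
6. sale-to-minor violations in the past year 1 ≤ 2 → met
7. pregnancy warning notice absent → not met
8. liquor license present → met
9. employees with server-training certification 2 < 6 → not met
10. condition 'sells kegs' holds; age-verification audit 387 days ago vs limit 270 → not met
11. responsible-vendor training 117 days ago vs limit 90 → not met
Not met: 1, 3, 4, 5, 7, 9, 10, 11

1, 3, 4, 5, 7, 9, 10, 11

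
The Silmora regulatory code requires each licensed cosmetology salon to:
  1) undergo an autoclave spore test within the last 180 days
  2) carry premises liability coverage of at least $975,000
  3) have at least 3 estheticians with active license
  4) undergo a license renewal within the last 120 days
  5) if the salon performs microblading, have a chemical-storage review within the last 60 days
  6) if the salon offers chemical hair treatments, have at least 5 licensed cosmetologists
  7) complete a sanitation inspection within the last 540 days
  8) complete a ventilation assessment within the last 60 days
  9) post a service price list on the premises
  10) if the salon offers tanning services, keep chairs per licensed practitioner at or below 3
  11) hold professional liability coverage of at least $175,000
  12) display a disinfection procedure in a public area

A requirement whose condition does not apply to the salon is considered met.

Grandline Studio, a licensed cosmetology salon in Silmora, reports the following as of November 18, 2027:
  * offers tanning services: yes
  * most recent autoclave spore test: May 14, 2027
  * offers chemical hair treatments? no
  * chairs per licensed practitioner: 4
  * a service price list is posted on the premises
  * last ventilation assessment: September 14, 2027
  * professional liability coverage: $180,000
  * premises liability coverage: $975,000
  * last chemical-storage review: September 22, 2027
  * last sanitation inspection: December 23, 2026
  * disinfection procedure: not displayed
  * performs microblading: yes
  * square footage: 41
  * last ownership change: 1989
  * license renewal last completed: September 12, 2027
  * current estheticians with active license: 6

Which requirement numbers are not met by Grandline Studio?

1. autoclave spore test 188 days ago vs limit 180 → not met
2. premises liability coverage $975,000 ≥ $975,000 → met
3. estheticians with active license 6 ≥ 3 → met
4. license renewal 67 days ago vs limit 120 → met
5. condition 'performs microblading' holds; chemical-storage review 57 days ago vs limit 60 → met
6. condition 'offers chemical hair treatments' does not hold → requirement n/a → met
7. sanitation inspection 330 days ago vs limit 540 → met
8. ventilation assessment 65 days ago vs limit 60 → not met
9. service price list present → met
10. condition 'offers tanning services' holds; chairs per licensed practitioner 4 > 3 → not met
11. professional liability coverage $180,000 ≥ $175,000 → met
12. disinfection procedure absent → not met
Not met: 1, 8, 10, 12

1, 8, 10, 12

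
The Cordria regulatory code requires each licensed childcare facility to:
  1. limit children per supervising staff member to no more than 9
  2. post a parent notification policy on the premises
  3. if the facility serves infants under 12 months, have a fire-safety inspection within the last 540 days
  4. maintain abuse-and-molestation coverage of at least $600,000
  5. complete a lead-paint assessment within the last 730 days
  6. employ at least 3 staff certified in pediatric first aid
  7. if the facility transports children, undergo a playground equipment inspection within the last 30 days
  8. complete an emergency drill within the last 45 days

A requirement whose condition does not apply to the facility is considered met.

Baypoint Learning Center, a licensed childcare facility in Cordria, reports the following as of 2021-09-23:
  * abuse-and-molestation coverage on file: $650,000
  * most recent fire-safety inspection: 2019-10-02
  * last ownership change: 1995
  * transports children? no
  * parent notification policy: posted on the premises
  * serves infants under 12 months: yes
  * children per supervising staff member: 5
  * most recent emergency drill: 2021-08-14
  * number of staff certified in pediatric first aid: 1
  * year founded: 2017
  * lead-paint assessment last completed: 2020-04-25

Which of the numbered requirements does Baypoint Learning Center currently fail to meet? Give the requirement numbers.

1. children per supervising staff member 5 ≤ 9 → met
2. parent notification policy present → met
3. condition 'serves infants under 12 months' holds; fire-safety inspection 722 days ago vs limit 540 → not met
4. abuse-and-molestation coverage $650,000 ≥ $600,000 → met
5. lead-paint assessment 516 days ago vs limit 730 → met
6. staff certified in pediatric first aid 1 < 3 → not met
7. condition 'transports children' does not hold → requirement n/a → met
8. emergency drill 40 days ago vs limit 45 → met
Not met: 3, 6

3, 6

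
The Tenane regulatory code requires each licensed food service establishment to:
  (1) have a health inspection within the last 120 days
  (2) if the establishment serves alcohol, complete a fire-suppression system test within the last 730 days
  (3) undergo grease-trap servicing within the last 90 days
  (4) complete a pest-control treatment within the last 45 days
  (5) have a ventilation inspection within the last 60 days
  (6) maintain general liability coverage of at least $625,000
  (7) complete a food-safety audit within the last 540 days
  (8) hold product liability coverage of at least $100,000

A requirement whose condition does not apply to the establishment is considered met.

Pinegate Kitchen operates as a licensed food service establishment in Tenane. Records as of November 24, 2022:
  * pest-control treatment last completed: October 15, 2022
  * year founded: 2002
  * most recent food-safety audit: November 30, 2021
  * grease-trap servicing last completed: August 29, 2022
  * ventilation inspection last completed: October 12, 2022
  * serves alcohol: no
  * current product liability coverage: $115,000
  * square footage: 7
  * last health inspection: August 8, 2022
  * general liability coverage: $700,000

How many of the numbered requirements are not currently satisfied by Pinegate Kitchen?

1. health inspection 108 days ago vs limit 120 → met
2. condition 'serves alcohol' does not hold → requirement n/a → met
3. grease-trap servicing 87 days ago vs limit 90 → met
4. pest-control treatment 40 days ago vs limit 45 → met
5. ventilation inspection 43 days ago vs limit 60 → met
6. general liability coverage $700,000 ≥ $625,000 → met
7. food-safety audit 359 days ago vs limit 540 → met
8. product liability coverage $115,000 ≥ $100,000 → met
Not met: 0 of 8

0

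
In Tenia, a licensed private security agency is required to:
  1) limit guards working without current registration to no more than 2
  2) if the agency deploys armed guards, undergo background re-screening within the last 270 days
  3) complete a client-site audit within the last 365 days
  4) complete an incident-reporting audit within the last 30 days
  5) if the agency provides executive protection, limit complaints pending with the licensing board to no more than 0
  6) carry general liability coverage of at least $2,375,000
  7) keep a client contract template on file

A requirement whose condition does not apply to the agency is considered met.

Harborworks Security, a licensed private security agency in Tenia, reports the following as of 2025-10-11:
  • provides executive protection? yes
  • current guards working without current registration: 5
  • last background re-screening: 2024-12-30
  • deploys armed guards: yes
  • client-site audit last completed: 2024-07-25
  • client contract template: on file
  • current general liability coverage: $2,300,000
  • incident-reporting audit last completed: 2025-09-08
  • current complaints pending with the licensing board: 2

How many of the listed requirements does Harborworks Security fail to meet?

1. guards working without current registration 5 > 2 → not met
2. condition 'deploys armed guards' holds; background re-screening 285 days ago vs limit 270 → not met
3. client-site audit 443 days ago vs limit 365 → not met
4. incident-reporting audit 33 days ago vs limit 30 → not met
5. condition 'provides executive protection' holds; complaints pending with the licensing board 2 > 0 → not met
6. general liability coverage $2,300,000 < $2,375,000 → not met
7. client contract template present → met
Not met: 6 of 7

6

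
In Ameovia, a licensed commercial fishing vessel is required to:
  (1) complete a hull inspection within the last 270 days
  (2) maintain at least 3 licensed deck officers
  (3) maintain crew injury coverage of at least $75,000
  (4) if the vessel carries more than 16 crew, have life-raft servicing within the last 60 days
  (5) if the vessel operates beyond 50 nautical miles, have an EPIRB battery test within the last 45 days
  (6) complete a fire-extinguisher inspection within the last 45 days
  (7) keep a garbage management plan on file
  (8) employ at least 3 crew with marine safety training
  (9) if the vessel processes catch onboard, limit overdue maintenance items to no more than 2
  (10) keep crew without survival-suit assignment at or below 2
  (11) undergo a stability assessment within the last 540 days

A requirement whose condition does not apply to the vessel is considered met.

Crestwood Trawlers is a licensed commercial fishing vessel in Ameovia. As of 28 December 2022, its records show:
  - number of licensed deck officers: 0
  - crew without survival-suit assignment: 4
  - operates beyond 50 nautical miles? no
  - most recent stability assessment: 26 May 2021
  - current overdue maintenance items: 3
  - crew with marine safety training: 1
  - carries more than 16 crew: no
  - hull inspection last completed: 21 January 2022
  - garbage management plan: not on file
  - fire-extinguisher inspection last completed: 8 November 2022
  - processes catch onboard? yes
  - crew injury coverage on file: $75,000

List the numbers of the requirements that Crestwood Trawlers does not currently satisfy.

1. hull inspection 341 days ago vs limit 270 → not met
2. licensed deck officers 0 < 3 → not met
3. crew injury coverage $75,000 ≥ $75,000 → met
4. condition 'carries more than 16 crew' does not hold → requirement n/a → met
5. condition 'operates beyond 50 nautical miles' does not hold → requirement n/a → met
6. fire-extinguisher inspection 50 days ago vs limit 45 → not met
7. garbage management plan absent → not met
8. crew with marine safety training 1 < 3 → not met
9. condition 'processes catch onboard' holds; overdue maintenance items 3 > 2 → not met
10. crew without survival-suit assignment 4 > 2 → not met
11. stability assessment 581 days ago vs limit 540 → not met
Not met: 1, 2, 6, 7, 8, 9, 10, 11

1, 2, 6, 7, 8, 9, 10, 11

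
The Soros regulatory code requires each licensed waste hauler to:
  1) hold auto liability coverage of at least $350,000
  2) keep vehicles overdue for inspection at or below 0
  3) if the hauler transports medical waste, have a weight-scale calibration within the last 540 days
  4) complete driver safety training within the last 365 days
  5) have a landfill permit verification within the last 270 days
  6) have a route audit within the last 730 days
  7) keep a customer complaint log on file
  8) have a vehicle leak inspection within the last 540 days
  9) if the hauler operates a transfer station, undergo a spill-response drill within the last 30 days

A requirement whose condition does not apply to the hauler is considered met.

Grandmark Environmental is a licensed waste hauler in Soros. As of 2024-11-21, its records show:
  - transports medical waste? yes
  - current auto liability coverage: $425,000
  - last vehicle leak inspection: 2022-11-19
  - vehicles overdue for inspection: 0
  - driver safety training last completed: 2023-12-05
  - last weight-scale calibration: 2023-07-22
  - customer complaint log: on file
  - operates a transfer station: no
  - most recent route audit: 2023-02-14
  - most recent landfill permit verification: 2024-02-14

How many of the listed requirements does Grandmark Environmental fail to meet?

2

1. auto liability coverage $425,000 ≥ $350,000 → met
2. vehicles overdue for inspection 0 ≤ 0 → met
3. condition 'transports medical waste' holds; weight-scale calibration 488 days ago vs limit 540 → met
4. driver safety training 352 days ago vs limit 365 → met
5. landfill permit verification 281 days ago vs limit 270 → not met
6. route audit 646 days ago vs limit 730 → met
7. customer complaint log present → met
8. vehicle leak inspection 733 days ago vs limit 540 → not met
9. condition 'operates a transfer station' does not hold → requirement n/a → met
Not met: 2 of 9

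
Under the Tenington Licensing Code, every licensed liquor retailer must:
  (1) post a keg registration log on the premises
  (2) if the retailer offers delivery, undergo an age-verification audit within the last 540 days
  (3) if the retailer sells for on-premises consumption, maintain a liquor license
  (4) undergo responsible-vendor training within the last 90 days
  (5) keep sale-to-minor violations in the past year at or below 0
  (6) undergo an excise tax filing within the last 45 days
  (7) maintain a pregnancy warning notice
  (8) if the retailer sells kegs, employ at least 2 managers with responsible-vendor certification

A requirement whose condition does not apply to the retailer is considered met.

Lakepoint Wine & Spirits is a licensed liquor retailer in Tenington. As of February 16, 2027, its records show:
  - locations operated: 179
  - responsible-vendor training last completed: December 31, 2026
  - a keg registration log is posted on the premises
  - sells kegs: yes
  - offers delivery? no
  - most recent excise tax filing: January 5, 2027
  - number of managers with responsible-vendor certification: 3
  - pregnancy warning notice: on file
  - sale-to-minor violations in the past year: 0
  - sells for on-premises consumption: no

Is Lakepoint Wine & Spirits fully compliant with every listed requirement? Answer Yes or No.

Yes

1. keg registration log present → met
2. condition 'offers delivery' does not hold → requirement n/a → met
3. condition 'sells for on-premises consumption' does not hold → requirement n/a → met
4. responsible-vendor training 47 days ago vs limit 90 → met
5. sale-to-minor violations in the past year 0 ≤ 0 → met
6. excise tax filing 42 days ago vs limit 45 → met
7. pregnancy warning notice present → met
8. condition 'sells kegs' holds; managers with responsible-vendor certification 3 ≥ 2 → met
All met.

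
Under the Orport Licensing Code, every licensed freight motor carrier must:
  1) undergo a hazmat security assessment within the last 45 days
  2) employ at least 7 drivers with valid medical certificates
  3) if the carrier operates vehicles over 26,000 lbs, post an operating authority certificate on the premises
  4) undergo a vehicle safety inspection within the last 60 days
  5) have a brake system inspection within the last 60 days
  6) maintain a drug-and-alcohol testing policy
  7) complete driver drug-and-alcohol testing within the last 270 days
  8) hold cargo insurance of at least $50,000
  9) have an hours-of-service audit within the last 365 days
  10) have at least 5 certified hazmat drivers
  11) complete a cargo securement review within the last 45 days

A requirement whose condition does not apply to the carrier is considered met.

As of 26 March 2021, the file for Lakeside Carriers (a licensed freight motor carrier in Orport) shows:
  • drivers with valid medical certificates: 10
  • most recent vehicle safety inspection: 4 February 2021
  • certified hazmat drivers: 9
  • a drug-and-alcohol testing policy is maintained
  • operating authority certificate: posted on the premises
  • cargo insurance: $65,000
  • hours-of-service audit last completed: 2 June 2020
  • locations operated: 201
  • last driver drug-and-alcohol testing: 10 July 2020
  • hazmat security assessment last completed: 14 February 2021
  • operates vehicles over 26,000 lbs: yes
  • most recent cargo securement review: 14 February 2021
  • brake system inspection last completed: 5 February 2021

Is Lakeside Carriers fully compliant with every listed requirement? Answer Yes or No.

Yes

1. hazmat security assessment 40 days ago vs limit 45 → met
2. drivers with valid medical certificates 10 ≥ 7 → met
3. condition 'operates vehicles over 26,000 lbs' holds; operating authority certificate present → met
4. vehicle safety inspection 50 days ago vs limit 60 → met
5. brake system inspection 49 days ago vs limit 60 → met
6. drug-and-alcohol testing policy present → met
7. driver drug-and-alcohol testing 259 days ago vs limit 270 → met
8. cargo insurance $65,000 ≥ $50,000 → met
9. hours-of-service audit 297 days ago vs limit 365 → met
10. certified hazmat drivers 9 ≥ 5 → met
11. cargo securement review 40 days ago vs limit 45 → met
All met.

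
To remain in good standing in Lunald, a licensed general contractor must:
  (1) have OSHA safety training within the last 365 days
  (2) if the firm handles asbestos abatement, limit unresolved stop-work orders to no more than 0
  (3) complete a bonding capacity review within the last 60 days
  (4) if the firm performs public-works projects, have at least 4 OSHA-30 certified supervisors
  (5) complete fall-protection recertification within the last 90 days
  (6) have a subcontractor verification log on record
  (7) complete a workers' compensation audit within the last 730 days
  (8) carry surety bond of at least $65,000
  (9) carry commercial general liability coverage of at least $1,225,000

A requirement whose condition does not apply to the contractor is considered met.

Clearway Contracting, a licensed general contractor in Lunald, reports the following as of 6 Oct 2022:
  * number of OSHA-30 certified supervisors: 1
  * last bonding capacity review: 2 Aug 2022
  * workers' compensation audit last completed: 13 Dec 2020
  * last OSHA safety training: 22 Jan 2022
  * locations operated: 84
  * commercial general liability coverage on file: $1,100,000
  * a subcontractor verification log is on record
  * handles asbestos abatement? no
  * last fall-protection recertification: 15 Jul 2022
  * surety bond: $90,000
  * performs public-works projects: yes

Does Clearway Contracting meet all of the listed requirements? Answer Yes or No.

No

1. OSHA safety training 257 days ago vs limit 365 → met
2. condition 'handles asbestos abatement' does not hold → requirement n/a → met
3. bonding capacity review 65 days ago vs limit 60 → not met
4. condition 'performs public-works projects' holds; OSHA-30 certified supervisors 1 < 4 → not met
5. fall-protection recertification 83 days ago vs limit 90 → met
6. subcontractor verification log present → met
7. workers' compensation audit 662 days ago vs limit 730 → met
8. surety bond $90,000 ≥ $65,000 → met
9. commercial general liability coverage $1,100,000 < $1,225,000 → not met
Not met: 3, 4, 9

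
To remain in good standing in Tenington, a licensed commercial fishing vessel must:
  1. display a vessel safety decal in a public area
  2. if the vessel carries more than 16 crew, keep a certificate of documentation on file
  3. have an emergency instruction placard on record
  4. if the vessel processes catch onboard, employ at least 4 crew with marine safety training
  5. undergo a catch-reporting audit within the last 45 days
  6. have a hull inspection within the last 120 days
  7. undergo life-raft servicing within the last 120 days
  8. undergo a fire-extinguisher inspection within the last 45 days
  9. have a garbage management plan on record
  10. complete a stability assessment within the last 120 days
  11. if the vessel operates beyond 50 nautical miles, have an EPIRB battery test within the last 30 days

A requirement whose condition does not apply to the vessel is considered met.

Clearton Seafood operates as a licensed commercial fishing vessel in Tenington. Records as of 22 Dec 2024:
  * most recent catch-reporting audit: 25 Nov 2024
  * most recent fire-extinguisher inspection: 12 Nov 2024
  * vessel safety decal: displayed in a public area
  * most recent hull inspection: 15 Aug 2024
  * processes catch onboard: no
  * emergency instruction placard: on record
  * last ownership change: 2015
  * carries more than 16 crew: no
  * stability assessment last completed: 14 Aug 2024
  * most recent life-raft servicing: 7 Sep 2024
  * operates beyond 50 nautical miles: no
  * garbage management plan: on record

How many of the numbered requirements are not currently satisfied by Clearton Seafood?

2

1. vessel safety decal present → met
2. condition 'carries more than 16 crew' does not hold → requirement n/a → met
3. emergency instruction placard present → met
4. condition 'processes catch onboard' does not hold → requirement n/a → met
5. catch-reporting audit 27 days ago vs limit 45 → met
6. hull inspection 129 days ago vs limit 120 → not met
7. life-raft servicing 106 days ago vs limit 120 → met
8. fire-extinguisher inspection 40 days ago vs limit 45 → met
9. garbage management plan present → met
10. stability assessment 130 days ago vs limit 120 → not met
11. condition 'operates beyond 50 nautical miles' does not hold → requirement n/a → met
Not met: 2 of 11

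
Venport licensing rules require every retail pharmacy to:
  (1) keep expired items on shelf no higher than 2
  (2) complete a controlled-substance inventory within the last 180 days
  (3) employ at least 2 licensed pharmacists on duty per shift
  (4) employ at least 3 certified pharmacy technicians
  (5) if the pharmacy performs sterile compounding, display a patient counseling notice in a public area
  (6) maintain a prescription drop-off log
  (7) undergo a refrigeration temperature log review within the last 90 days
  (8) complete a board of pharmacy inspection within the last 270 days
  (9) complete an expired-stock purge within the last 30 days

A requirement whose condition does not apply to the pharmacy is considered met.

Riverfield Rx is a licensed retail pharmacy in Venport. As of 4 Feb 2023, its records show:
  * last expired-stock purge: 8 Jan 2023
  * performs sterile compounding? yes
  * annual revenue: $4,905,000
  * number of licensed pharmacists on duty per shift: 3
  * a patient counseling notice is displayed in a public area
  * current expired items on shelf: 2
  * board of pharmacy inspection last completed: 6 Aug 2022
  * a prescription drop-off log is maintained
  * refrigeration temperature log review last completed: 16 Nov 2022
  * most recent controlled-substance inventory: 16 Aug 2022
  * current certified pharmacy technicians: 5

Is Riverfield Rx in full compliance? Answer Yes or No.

Yes

1. expired items on shelf 2 ≤ 2 → met
2. controlled-substance inventory 172 days ago vs limit 180 → met
3. licensed pharmacists on duty per shift 3 ≥ 2 → met
4. certified pharmacy technicians 5 ≥ 3 → met
5. condition 'performs sterile compounding' holds; patient counseling notice present → met
6. prescription drop-off log present → met
7. refrigeration temperature log review 80 days ago vs limit 90 → met
8. board of pharmacy inspection 182 days ago vs limit 270 → met
9. expired-stock purge 27 days ago vs limit 30 → met
All met.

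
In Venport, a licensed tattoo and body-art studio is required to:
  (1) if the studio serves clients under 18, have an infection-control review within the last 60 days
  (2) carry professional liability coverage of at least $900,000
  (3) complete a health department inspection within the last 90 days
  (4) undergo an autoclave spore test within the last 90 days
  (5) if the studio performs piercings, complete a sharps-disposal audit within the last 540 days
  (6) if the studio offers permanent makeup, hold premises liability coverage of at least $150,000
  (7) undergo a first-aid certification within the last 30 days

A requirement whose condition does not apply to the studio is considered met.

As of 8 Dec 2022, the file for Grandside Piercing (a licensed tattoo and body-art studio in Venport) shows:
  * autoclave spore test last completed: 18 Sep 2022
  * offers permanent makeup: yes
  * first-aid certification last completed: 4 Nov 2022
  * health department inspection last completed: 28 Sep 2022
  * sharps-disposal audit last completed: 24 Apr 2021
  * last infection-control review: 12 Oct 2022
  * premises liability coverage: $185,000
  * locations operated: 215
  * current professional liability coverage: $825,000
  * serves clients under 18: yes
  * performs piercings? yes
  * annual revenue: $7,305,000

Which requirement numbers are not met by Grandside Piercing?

1. condition 'serves clients under 18' holds; infection-control review 57 days ago vs limit 60 → met
2. professional liability coverage $825,000 < $900,000 → not met
3. health department inspection 71 days ago vs limit 90 → met
4. autoclave spore test 81 days ago vs limit 90 → met
5. condition 'performs piercings' holds; sharps-disposal audit 593 days ago vs limit 540 → not met
6. condition 'offers permanent makeup' holds; premises liability coverage $185,000 ≥ $150,000 → met
7. first-aid certification 34 days ago vs limit 30 → not met
Not met: 2, 5, 7

2, 5, 7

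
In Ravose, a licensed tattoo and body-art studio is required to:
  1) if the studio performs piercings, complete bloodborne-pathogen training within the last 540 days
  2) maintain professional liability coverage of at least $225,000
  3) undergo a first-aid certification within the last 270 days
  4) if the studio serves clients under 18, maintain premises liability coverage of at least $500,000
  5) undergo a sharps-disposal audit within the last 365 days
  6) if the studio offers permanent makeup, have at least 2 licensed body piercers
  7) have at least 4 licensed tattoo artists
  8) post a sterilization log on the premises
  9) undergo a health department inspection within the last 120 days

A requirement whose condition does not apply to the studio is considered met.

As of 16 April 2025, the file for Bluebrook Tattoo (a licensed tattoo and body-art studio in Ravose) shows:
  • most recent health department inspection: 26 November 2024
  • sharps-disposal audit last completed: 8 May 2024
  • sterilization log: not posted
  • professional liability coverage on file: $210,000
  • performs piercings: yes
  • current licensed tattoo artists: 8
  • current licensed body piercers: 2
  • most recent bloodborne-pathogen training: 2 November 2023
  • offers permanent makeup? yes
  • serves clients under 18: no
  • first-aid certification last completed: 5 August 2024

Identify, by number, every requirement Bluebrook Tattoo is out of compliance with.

2, 8, 9

1. condition 'performs piercings' holds; bloodborne-pathogen training 531 days ago vs limit 540 → met
2. professional liability coverage $210,000 < $225,000 → not met
3. first-aid certification 254 days ago vs limit 270 → met
4. condition 'serves clients under 18' does not hold → requirement n/a → met
5. sharps-disposal audit 343 days ago vs limit 365 → met
6. condition 'offers permanent makeup' holds; licensed body piercers 2 ≥ 2 → met
7. licensed tattoo artists 8 ≥ 4 → met
8. sterilization log absent → not met
9. health department inspection 141 days ago vs limit 120 → not met
Not met: 2, 8, 9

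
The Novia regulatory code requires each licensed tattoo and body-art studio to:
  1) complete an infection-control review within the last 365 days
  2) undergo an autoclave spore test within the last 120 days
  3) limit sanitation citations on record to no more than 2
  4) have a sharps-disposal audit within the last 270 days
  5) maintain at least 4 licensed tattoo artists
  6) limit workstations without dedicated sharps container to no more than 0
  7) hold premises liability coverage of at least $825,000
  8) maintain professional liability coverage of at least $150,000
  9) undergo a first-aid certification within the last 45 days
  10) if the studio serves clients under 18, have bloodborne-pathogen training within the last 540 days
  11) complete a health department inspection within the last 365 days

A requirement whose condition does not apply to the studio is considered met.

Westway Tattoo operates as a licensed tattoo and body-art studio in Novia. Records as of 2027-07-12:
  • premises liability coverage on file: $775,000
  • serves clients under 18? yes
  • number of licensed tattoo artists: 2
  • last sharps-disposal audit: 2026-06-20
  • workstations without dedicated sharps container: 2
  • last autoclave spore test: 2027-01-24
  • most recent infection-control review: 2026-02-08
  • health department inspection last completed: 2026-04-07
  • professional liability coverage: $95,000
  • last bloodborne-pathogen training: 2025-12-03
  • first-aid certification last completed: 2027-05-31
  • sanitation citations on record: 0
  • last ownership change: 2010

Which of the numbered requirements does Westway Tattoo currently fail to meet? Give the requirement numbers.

1, 2, 4, 5, 6, 7, 8, 10, 11

1. infection-control review 519 days ago vs limit 365 → not met
2. autoclave spore test 169 days ago vs limit 120 → not met
3. sanitation citations on record 0 ≤ 2 → met
4. sharps-disposal audit 387 days ago vs limit 270 → not met
5. licensed tattoo artists 2 < 4 → not met
6. workstations without dedicated sharps container 2 > 0 → not met
7. premises liability coverage $775,000 < $825,000 → not met
8. professional liability coverage $95,000 < $150,000 → not met
9. first-aid certification 42 days ago vs limit 45 → met
10. condition 'serves clients under 18' holds; bloodborne-pathogen training 586 days ago vs limit 540 → not met
11. health department inspection 461 days ago vs limit 365 → not met
Not met: 1, 2, 4, 5, 6, 7, 8, 10, 11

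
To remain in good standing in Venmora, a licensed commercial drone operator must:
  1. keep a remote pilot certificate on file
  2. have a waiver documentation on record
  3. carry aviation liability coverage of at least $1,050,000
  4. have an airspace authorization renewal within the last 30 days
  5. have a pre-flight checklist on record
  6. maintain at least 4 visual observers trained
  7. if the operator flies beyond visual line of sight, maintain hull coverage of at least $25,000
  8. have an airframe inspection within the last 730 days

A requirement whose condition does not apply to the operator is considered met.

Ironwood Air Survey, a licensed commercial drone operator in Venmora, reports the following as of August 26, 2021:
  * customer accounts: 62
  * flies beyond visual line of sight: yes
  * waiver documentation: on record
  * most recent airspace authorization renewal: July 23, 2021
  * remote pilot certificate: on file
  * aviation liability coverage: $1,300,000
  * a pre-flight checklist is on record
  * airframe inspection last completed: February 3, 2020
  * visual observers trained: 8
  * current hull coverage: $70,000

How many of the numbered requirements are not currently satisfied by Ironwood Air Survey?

1. remote pilot certificate present → met
2. waiver documentation present → met
3. aviation liability coverage $1,300,000 ≥ $1,050,000 → met
4. airspace authorization renewal 34 days ago vs limit 30 → not met
5. pre-flight checklist present → met
6. visual observers trained 8 ≥ 4 → met
7. condition 'flies beyond visual line of sight' holds; hull coverage $70,000 ≥ $25,000 → met
8. airframe inspection 570 days ago vs limit 730 → met
Not met: 1 of 8

1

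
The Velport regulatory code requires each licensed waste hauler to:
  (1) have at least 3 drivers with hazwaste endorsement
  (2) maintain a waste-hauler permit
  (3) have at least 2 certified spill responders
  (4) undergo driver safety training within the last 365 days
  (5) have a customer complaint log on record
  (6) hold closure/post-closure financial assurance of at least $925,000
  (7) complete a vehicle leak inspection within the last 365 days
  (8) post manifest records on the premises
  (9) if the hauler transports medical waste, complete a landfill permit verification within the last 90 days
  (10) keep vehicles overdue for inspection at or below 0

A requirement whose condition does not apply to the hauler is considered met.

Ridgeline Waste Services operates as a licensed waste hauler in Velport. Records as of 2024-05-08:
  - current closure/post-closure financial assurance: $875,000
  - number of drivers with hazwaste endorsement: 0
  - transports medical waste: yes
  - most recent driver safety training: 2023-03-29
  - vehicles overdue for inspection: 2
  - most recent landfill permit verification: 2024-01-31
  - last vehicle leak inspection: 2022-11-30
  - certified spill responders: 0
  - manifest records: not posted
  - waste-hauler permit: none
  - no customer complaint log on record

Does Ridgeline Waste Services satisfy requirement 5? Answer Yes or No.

5. customer complaint log absent → not met

No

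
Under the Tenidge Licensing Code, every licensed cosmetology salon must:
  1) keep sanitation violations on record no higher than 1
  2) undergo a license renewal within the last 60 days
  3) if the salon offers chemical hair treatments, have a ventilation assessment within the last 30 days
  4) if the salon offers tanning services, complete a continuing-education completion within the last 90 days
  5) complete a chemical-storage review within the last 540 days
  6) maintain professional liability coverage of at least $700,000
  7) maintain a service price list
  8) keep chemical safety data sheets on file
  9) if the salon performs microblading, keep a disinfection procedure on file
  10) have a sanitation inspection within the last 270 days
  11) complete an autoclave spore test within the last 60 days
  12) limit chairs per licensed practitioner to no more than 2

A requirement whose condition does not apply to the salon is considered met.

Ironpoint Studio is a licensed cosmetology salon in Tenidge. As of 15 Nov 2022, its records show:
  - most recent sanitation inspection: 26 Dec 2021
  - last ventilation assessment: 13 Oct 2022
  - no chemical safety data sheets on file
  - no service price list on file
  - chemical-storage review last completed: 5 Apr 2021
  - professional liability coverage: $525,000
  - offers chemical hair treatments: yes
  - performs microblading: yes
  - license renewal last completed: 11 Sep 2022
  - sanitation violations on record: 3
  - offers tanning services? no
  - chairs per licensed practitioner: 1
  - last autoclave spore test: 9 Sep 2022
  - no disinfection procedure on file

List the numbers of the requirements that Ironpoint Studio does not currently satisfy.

1, 2, 3, 5, 6, 7, 8, 9, 10, 11

1. sanitation violations on record 3 > 1 → not met
2. license renewal 65 days ago vs limit 60 → not met
3. condition 'offers chemical hair treatments' holds; ventilation assessment 33 days ago vs limit 30 → not met
4. condition 'offers tanning services' does not hold → requirement n/a → met
5. chemical-storage review 589 days ago vs limit 540 → not met
6. professional liability coverage $525,000 < $700,000 → not met
7. service price list absent → not met
8. chemical safety data sheets absent → not met
9. condition 'performs microblading' holds; disinfection procedure absent → not met
10. sanitation inspection 324 days ago vs limit 270 → not met
11. autoclave spore test 67 days ago vs limit 60 → not met
12. chairs per licensed practitioner 1 ≤ 2 → met
Not met: 1, 2, 3, 5, 6, 7, 8, 9, 10, 11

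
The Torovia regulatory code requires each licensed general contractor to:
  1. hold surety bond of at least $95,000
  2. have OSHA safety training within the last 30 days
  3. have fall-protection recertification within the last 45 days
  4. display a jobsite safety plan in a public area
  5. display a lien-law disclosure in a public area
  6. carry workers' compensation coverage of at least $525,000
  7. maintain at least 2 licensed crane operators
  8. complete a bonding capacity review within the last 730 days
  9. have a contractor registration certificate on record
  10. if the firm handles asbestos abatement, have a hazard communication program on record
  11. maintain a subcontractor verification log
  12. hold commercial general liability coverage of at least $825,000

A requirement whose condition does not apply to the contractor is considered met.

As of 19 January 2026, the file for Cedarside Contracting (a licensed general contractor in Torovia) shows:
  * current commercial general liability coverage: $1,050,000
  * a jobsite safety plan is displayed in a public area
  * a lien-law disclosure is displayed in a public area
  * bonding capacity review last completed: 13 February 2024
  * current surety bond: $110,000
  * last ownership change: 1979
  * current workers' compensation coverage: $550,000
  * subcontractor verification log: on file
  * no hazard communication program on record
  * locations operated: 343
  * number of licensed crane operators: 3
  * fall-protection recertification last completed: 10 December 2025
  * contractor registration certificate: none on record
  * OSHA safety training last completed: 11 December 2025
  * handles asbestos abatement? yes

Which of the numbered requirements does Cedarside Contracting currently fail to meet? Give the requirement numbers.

2, 9, 10

1. surety bond $110,000 ≥ $95,000 → met
2. OSHA safety training 39 days ago vs limit 30 → not met
3. fall-protection recertification 40 days ago vs limit 45 → met
4. jobsite safety plan present → met
5. lien-law disclosure present → met
6. workers' compensation coverage $550,000 ≥ $525,000 → met
7. licensed crane operators 3 ≥ 2 → met
8. bonding capacity review 706 days ago vs limit 730 → met
9. contractor registration certificate absent → not met
10. condition 'handles asbestos abatement' holds; hazard communication program absent → not met
11. subcontractor verification log present → met
12. commercial general liability coverage $1,050,000 ≥ $825,000 → met
Not met: 2, 9, 10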